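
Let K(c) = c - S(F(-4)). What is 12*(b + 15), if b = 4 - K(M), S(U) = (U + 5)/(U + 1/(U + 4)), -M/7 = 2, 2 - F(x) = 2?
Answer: 636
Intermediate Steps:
F(x) = 0 (F(x) = 2 - 1*2 = 2 - 2 = 0)
M = -14 (M = -7*2 = -14)
S(U) = (5 + U)/(U + 1/(4 + U))
K(c) = -20 + c (K(c) = c - (20 + 0**2 + 9*0)/(1 + 0**2 + 4*0) = c - (20 + 0 + 0)/(1 + 0 + 0) = c - 20/1 = c - 20 = -20 + c)
b = 38 (b = 4 - (-20 - 14) = 4 - 1*(-34) = 4 + 34 = 38)
12*(b + 15) = 12*(38 + 15) = 12*53 = 636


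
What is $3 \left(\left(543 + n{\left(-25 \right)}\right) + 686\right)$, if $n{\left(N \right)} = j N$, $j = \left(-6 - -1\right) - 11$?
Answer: $4887$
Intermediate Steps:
$j = -16$ ($j = \left(-6 + 1\right) - 11 = -5 - 11 = -16$)
$n{\left(N \right)} = - 16 N$
$3 \left(\left(543 + n{\left(-25 \right)}\right) + 686\right) = 3 \left(\left(543 - -400\right) + 686\right) = 3 \left(\left(543 + 400\right) + 686\right) = 3 \left(943 + 686\right) = 3 \cdot 1629 = 4887$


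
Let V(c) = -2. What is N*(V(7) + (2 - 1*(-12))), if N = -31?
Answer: -372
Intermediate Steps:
N*(V(7) + (2 - 1*(-12))) = -31*(-2 + (2 - 1*(-12))) = -31*(-2 + (2 + 12)) = -31*(-2 + 14) = -31*12 = -372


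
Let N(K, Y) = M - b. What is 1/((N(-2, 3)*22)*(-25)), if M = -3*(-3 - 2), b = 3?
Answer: -1/6600 ≈ -0.00015152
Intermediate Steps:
M = 15 (M = -3*(-5) = 15)
N(K, Y) = 12 (N(K, Y) = 15 - 1*3 = 15 - 3 = 12)
1/((N(-2, 3)*22)*(-25)) = 1/((12*22)*(-25)) = 1/(264*(-25)) = 1/(-6600) = -1/6600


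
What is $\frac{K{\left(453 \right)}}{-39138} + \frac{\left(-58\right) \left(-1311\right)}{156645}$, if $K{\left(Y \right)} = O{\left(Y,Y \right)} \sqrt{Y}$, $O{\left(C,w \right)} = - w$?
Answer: $\frac{25346}{52215} + \frac{151 \sqrt{453}}{13046} \approx 0.73176$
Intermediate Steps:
$K{\left(Y \right)} = - Y^{\frac{3}{2}}$ ($K{\left(Y \right)} = - Y \sqrt{Y} = - Y^{\frac{3}{2}}$)
$\frac{K{\left(453 \right)}}{-39138} + \frac{\left(-58\right) \left(-1311\right)}{156645} = \frac{\left(-1\right) 453^{\frac{3}{2}}}{-39138} + \frac{\left(-58\right) \left(-1311\right)}{156645} = - 453 \sqrt{453} \left(- \frac{1}{39138}\right) + 76038 \cdot \frac{1}{156645} = - 453 \sqrt{453} \left(- \frac{1}{39138}\right) + \frac{25346}{52215} = \frac{151 \sqrt{453}}{13046} + \frac{25346}{52215} = \frac{25346}{52215} + \frac{151 \sqrt{453}}{13046}$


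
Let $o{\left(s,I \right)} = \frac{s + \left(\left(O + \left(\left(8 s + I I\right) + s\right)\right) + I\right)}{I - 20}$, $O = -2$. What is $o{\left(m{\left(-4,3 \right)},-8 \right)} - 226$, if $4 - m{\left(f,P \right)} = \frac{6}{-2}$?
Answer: $- \frac{1613}{7} \approx -230.43$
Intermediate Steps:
$m{\left(f,P \right)} = 7$ ($m{\left(f,P \right)} = 4 - \frac{6}{-2} = 4 - 6 \left(- \frac{1}{2}\right) = 4 - -3 = 4 + 3 = 7$)
$o{\left(s,I \right)} = \frac{-2 + I + I^{2} + 10 s}{-20 + I}$ ($o{\left(s,I \right)} = \frac{s - \left(2 - I - 9 s - I I\right)}{I - 20} = \frac{s - \left(2 - I - I^{2} - 9 s\right)}{-20 + I} = \frac{s + \left(\left(-2 + I^{2} + 9 s\right) + I\right)}{-20 + I} = \frac{s + \left(-2 + I + I^{2} + 9 s\right)}{-20 + I} = \frac{-2 + I + I^{2} + 10 s}{-20 + I}$)
$o{\left(m{\left(-4,3 \right)},-8 \right)} - 226 = \frac{-2 - 8 + \left(-8\right)^{2} + 10 \cdot 7}{-20 - 8} - 226 = \frac{-2 - 8 + 64 + 70}{-28} - 226 = \left(- \frac{1}{28}\right) 124 - 226 = - \frac{31}{7} - 226 = - \frac{1613}{7}$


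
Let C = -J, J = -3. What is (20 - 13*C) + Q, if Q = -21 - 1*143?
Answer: -183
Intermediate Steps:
Q = -164 (Q = -21 - 143 = -164)
C = 3 (C = -1*(-3) = 3)
(20 - 13*C) + Q = (20 - 13*3) - 164 = (20 - 39) - 164 = -19 - 164 = -183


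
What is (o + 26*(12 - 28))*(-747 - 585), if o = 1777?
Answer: -1812852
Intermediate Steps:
(o + 26*(12 - 28))*(-747 - 585) = (1777 + 26*(12 - 28))*(-747 - 585) = (1777 + 26*(-16))*(-1332) = (1777 - 416)*(-1332) = 1361*(-1332) = -1812852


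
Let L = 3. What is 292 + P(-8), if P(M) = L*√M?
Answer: 292 + 6*I*√2 ≈ 292.0 + 8.4853*I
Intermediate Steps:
P(M) = 3*√M
292 + P(-8) = 292 + 3*√(-8) = 292 + 3*(2*I*√2) = 292 + 6*I*√2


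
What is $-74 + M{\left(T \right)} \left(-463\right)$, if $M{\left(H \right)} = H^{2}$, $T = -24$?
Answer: $-266762$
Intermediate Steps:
$-74 + M{\left(T \right)} \left(-463\right) = -74 + \left(-24\right)^{2} \left(-463\right) = -74 + 576 \left(-463\right) = -74 - 266688 = -266762$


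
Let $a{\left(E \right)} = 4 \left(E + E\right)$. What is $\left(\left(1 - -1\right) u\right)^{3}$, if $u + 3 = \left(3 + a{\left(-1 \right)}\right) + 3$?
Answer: $-1000$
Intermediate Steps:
$a{\left(E \right)} = 8 E$ ($a{\left(E \right)} = 4 \cdot 2 E = 8 E$)
$u = -5$ ($u = -3 + \left(\left(3 + 8 \left(-1\right)\right) + 3\right) = -3 + \left(\left(3 - 8\right) + 3\right) = -3 + \left(-5 + 3\right) = -3 - 2 = -5$)
$\left(\left(1 - -1\right) u\right)^{3} = \left(\left(1 - -1\right) \left(-5\right)\right)^{3} = \left(\left(1 + \left(3 - 2\right)\right) \left(-5\right)\right)^{3} = \left(\left(1 + 1\right) \left(-5\right)\right)^{3} = \left(2 \left(-5\right)\right)^{3} = \left(-10\right)^{3} = -1000$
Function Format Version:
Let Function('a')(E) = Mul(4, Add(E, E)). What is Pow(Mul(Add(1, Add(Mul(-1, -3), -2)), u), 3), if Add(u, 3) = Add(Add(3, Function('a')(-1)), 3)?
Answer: -1000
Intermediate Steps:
Function('a')(E) = Mul(8, E) (Function('a')(E) = Mul(4, Mul(2, E)) = Mul(8, E))
u = -5 (u = Add(-3, Add(Add(3, Mul(8, -1)), 3)) = Add(-3, Add(Add(3, -8), 3)) = Add(-3, Add(-5, 3)) = Add(-3, -2) = -5)
Pow(Mul(Add(1, Add(Mul(-1, -3), -2)), u), 3) = Pow(Mul(Add(1, Add(Mul(-1, -3), -2)), -5), 3) = Pow(Mul(Add(1, Add(3, -2)), -5), 3) = Pow(Mul(Add(1, 1), -5), 3) = Pow(Mul(2, -5), 3) = Pow(-10, 3) = -1000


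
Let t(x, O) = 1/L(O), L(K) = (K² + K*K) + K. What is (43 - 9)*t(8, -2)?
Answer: 17/3 ≈ 5.6667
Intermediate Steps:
L(K) = K + 2*K² (L(K) = (K² + K²) + K = 2*K² + K = K + 2*K²)
t(x, O) = 1/(O*(1 + 2*O))
(43 - 9)*t(8, -2) = (43 - 9)*(1/((-2)*(1 + 2*(-2)))) = 34*(-1/(2*(1 - 4))) = 34*(-½/(-3)) = 34*(-½*(-⅓)) = 34*(⅙) = 17/3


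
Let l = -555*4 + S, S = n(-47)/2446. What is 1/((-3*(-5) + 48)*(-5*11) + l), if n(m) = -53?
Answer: -2446/13905563 ≈ -0.00017590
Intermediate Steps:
S = -53/2446 ≈ -0.021668
l = -5430173/2446 (l = -555*4 - 53/2446 = -2220 - 53/2446 = -5430173/2446 ≈ -2220.0)
1/((-3*(-5) + 48)*(-5*11) + l) = 1/((-3*(-5) + 48)*(-5*11) - 5430173/2446) = 1/((15 + 48)*(-55) - 5430173/2446) = 1/(63*(-55) - 5430173/2446) = 1/(-3465 - 5430173/2446) = 1/(-13905563/2446) = -2446/13905563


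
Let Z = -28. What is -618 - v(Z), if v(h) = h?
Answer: -590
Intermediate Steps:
-618 - v(Z) = -618 - 1*(-28) = -618 + 28 = -590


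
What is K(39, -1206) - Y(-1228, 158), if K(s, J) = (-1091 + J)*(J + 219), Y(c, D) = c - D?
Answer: 2268525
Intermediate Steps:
K(s, J) = (-1091 + J)*(219 + J)
K(39, -1206) - Y(-1228, 158) = (-238929 + (-1206)**2 - 872*(-1206)) - (-1228 - 1*158) = (-238929 + 1454436 + 1051632) - (-1228 - 158) = 2267139 - 1*(-1386) = 2267139 + 1386 = 2268525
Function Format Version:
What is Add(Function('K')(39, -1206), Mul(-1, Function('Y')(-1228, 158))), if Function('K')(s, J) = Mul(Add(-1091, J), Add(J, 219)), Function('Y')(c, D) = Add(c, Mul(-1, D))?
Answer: 2268525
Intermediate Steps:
Function('K')(s, J) = Mul(Add(-1091, J), Add(219, J))
Add(Function('K')(39, -1206), Mul(-1, Function('Y')(-1228, 158))) = Add(Add(-238929, Pow(-1206, 2), Mul(-872, -1206)), Mul(-1, Add(-1228, Mul(-1, 158)))) = Add(Add(-238929, 1454436, 1051632), Mul(-1, Add(-1228, -158))) = Add(2267139, Mul(-1, -1386)) = Add(2267139, 1386) = 2268525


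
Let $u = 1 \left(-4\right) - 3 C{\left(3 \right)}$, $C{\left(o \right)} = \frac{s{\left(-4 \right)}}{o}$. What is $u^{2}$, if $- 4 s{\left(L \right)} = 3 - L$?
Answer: $\frac{81}{16} \approx 5.0625$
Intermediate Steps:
$s{\left(L \right)} = - \frac{3}{4} + \frac{L}{4}$ ($s{\left(L \right)} = - \frac{3 - L}{4} = - \frac{3}{4} + \frac{L}{4}$)
$C{\left(o \right)} = - \frac{7}{4 o}$ ($C{\left(o \right)} = \frac{- \frac{3}{4} + \frac{1}{4} \left(-4\right)}{o} = \frac{- \frac{3}{4} - 1}{o} = - \frac{7}{4 o}$)
$u = - \frac{9}{4}$ ($u = 1 \left(-4\right) - 3 \left(- \frac{7}{4 \cdot 3}\right) = -4 - 3 \left(\left(- \frac{7}{4}\right) \frac{1}{3}\right) = -4 - - \frac{7}{4} = -4 + \frac{7}{4} = - \frac{9}{4} \approx -2.25$)
$u^{2} = \left(- \frac{9}{4}\right)^{2} = \frac{81}{16}$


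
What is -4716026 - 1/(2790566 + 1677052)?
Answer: -21069402646069/4467618 ≈ -4.7160e+6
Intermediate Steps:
-4716026 - 1/(2790566 + 1677052) = -4716026 - 1/4467618 = -21069402646069/4467618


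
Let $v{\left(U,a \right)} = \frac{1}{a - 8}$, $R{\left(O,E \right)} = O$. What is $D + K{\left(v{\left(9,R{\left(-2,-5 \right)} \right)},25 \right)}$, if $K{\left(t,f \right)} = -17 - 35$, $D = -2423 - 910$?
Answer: $-3385$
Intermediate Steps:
$D = -3333$ ($D = -2423 - 910 = -3333$)
$v{\left(U,a \right)} = \frac{1}{-8 + a}$
$K{\left(t,f \right)} = -52$
$D + K{\left(v{\left(9,R{\left(-2,-5 \right)} \right)},25 \right)} = -3333 - 52 = -3385$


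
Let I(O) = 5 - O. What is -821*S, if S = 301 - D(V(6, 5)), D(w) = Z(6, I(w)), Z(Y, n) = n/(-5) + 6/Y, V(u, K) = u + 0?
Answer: -1230679/5 ≈ -2.4614e+5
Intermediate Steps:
V(u, K) = u
Z(Y, n) = 6/Y - n/5 (Z(Y, n) = n*(-⅕) + 6/Y = -n/5 + 6/Y = 6/Y - n/5)
D(w) = w/5 (D(w) = 6/6 - (5 - w)/5 = 6*(⅙) + (-1 + w/5) = 1 + (-1 + w/5) = w/5)
S = 1499/5 (S = 301 - 6/5 = 1499/5 ≈ 299.80)
-821*S = -821*1499/5 = -1230679/5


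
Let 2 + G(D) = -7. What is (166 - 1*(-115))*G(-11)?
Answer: -2529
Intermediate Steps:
G(D) = -9 (G(D) = -2 - 7 = -9)
(166 - 1*(-115))*G(-11) = (166 - 1*(-115))*(-9) = (166 + 115)*(-9) = 281*(-9) = -2529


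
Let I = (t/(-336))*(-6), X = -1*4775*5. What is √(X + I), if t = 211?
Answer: I*√18715046/28 ≈ 154.5*I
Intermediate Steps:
X = -23875 (X = -4775*5 = -23875)
I = 211/56 (I = (211/(-336))*(-6) = (211*(-1/336))*(-6) = -211/336*(-6) = 211/56 ≈ 3.7679)
√(X + I) = √(-23875 + 211/56) = √(-1336789/56) = I*√18715046/28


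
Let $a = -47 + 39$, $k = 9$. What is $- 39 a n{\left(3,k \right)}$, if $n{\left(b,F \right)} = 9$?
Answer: $2808$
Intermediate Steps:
$a = -8$
$- 39 a n{\left(3,k \right)} = \left(-39\right) \left(-8\right) 9 = 312 \cdot 9 = 2808$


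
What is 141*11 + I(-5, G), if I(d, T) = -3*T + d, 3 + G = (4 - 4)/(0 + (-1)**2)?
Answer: 1555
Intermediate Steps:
G = -3 (G = -3 + (4 - 4)/(0 + (-1)**2) = -3 + 0/(0 + 1) = -3 + 0/1 = -3 + 0*1 = -3 + 0 = -3)
I(d, T) = d - 3*T
141*11 + I(-5, G) = 141*11 + (-5 - 3*(-3)) = 1551 + (-5 + 9) = 1551 + 4 = 1555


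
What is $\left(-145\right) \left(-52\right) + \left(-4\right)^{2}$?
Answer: $7556$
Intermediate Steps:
$\left(-145\right) \left(-52\right) + \left(-4\right)^{2} = 7540 + 16 = 7556$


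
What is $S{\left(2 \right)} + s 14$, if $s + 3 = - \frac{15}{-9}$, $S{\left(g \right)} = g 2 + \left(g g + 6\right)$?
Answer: $- \frac{14}{3} \approx -4.6667$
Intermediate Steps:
$S{\left(g \right)} = 6 + g^{2} + 2 g$ ($S{\left(g \right)} = 2 g + \left(g^{2} + 6\right) = 2 g + \left(6 + g^{2}\right) = 6 + g^{2} + 2 g$)
$s = - \frac{4}{3}$ ($s = -3 - \frac{15}{-9} = -3 - - \frac{5}{3} = -3 + \frac{5}{3} = - \frac{4}{3} \approx -1.3333$)
$S{\left(2 \right)} + s 14 = \left(6 + 2^{2} + 2 \cdot 2\right) - \frac{56}{3} = \left(6 + 4 + 4\right) - \frac{56}{3} = 14 - \frac{56}{3} = - \frac{14}{3}$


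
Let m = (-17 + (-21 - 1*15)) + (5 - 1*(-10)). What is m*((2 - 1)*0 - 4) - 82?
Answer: 70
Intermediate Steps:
m = -38 (m = (-17 + (-21 - 15)) + (5 + 10) = (-17 - 36) + 15 = -53 + 15 = -38)
m*((2 - 1)*0 - 4) - 82 = -38*((2 - 1)*0 - 4) - 82 = -38*(1*0 - 4) - 82 = -38*(0 - 4) - 82 = -38*(-4) - 82 = 152 - 82 = 70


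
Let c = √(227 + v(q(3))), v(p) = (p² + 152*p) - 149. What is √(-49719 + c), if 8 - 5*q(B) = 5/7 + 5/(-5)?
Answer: √(-60905775 + 35*√407474)/35 ≈ 222.94*I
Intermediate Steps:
q(B) = 58/35 (q(B) = 8/5 - (5/7 + 5/(-5))/5 = 8/5 - (5*(⅐) + 5*(-⅕))/5 = 8/5 - (5/7 - 1)/5 = 8/5 - ⅕*(-2/7) = 8/5 + 2/35 = 58/35)
v(p) = -149 + p² + 152*p
c = √407474/35 (c = √(227 + (-149 + (58/35)² + 152*(58/35))) = √(227 + (-149 + 3364/1225 + 8816/35)) = √(227 + 129399/1225) = √(407474/1225) = √407474/35 ≈ 18.238)
√(-49719 + c) = √(-49719 + √407474/35)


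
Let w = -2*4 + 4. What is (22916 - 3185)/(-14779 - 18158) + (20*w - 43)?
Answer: -1356994/10979 ≈ -123.60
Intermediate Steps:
w = -4 (w = -8 + 4 = -4)
(22916 - 3185)/(-14779 - 18158) + (20*w - 43) = (22916 - 3185)/(-14779 - 18158) + (20*(-4) - 43) = 19731/(-32937) + (-80 - 43) = 19731*(-1/32937) - 123 = -6577/10979 - 123 = -1356994/10979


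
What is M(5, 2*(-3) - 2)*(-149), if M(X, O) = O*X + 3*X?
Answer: 3725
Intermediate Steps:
M(X, O) = 3*X + O*X
M(5, 2*(-3) - 2)*(-149) = (5*(3 + (2*(-3) - 2)))*(-149) = (5*(3 + (-6 - 2)))*(-149) = (5*(3 - 8))*(-149) = (5*(-5))*(-149) = -25*(-149) = 3725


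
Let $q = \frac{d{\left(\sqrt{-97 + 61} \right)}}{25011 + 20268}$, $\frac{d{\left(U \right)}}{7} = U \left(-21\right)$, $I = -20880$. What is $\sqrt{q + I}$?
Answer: $\frac{\sqrt{-58721429520 - 54782 i}}{1677} \approx 6.7403 \cdot 10^{-5} - 144.5 i$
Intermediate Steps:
$d{\left(U \right)} = - 147 U$ ($d{\left(U \right)} = 7 U \left(-21\right) = 7 \left(- 21 U\right) = - 147 U$)
$q = - \frac{98 i}{5031}$ ($q = \frac{\left(-147\right) \sqrt{-97 + 61}}{25011 + 20268} = \frac{\left(-147\right) \sqrt{-36}}{45279} = - 147 \cdot 6 i \frac{1}{45279} = - 882 i \frac{1}{45279} = - \frac{98 i}{5031} \approx - 0.019479 i$)
$\sqrt{q + I} = \sqrt{- \frac{98 i}{5031} - 20880} = \sqrt{-20880 - \frac{98 i}{5031}}$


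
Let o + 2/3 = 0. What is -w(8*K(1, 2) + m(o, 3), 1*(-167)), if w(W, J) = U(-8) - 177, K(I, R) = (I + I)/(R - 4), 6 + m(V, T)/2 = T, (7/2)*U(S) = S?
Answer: 1255/7 ≈ 179.29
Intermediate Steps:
o = -2/3 (o = -2/3 + 0 = -2/3 ≈ -0.66667)
U(S) = 2*S/7
m(V, T) = -12 + 2*T
K(I, R) = 2*I/(-4 + R) (K(I, R) = (2*I)/(-4 + R) = 2*I/(-4 + R))
w(W, J) = -1255/7 (w(W, J) = (2/7)*(-8) - 177 = -16/7 - 177 = -1255/7)
-w(8*K(1, 2) + m(o, 3), 1*(-167)) = -1*(-1255/7) = 1255/7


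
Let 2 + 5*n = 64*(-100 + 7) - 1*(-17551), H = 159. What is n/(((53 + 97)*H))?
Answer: 11597/119250 ≈ 0.097250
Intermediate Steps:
n = 11597/5 (n = -⅖ + (64*(-100 + 7) - 1*(-17551))/5 = -⅖ + (64*(-93) + 17551)/5 = -⅖ + (-5952 + 17551)/5 = -⅖ + (⅕)*11599 = -⅖ + 11599/5 = 11597/5 ≈ 2319.4)
n/(((53 + 97)*H)) = 11597/(5*(((53 + 97)*159))) = 11597/(5*((150*159))) = (11597/5)/23850 = (11597/5)*(1/23850) = 11597/119250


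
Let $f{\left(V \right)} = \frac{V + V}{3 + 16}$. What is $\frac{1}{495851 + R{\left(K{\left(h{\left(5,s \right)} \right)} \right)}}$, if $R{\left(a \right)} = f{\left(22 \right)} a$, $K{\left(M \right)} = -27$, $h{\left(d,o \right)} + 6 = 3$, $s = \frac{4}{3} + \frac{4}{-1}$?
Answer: $\frac{19}{9419981} \approx 2.017 \cdot 10^{-6}$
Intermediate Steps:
$s = - \frac{8}{3}$ ($s = 4 \cdot \frac{1}{3} + 4 \left(-1\right) = \frac{4}{3} - 4 = - \frac{8}{3} \approx -2.6667$)
$h{\left(d,o \right)} = -3$ ($h{\left(d,o \right)} = -6 + 3 = -3$)
$f{\left(V \right)} = \frac{2 V}{19}$
$R{\left(a \right)} = \frac{44 a}{19}$ ($R{\left(a \right)} = \frac{2}{19} \cdot 22 a = \frac{44 a}{19}$)
$\frac{1}{495851 + R{\left(K{\left(h{\left(5,s \right)} \right)} \right)}} = \frac{1}{495851 + \frac{44}{19} \left(-27\right)} = \frac{1}{495851 - \frac{1188}{19}} = \frac{1}{\frac{9419981}{19}} = \frac{19}{9419981}$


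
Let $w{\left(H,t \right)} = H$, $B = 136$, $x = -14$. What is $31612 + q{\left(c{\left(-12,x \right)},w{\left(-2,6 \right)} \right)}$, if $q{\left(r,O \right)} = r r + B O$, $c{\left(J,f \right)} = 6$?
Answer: $31376$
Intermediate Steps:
$q{\left(r,O \right)} = r^{2} + 136 O$ ($q{\left(r,O \right)} = r r + 136 O = r^{2} + 136 O$)
$31612 + q{\left(c{\left(-12,x \right)},w{\left(-2,6 \right)} \right)} = 31612 + \left(6^{2} + 136 \left(-2\right)\right) = 31612 + \left(36 - 272\right) = 31612 - 236 = 31376$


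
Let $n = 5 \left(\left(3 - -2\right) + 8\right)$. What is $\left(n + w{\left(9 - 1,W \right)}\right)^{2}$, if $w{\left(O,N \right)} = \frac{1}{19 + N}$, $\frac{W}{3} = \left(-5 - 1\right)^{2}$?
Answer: $\frac{68161536}{16129} \approx 4226.0$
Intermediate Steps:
$W = 108$ ($W = 3 \left(-5 - 1\right)^{2} = 3 \left(-6\right)^{2} = 3 \cdot 36 = 108$)
$n = 65$ ($n = 5 \left(\left(3 + 2\right) + 8\right) = 5 \left(5 + 8\right) = 5 \cdot 13 = 65$)
$\left(n + w{\left(9 - 1,W \right)}\right)^{2} = \left(65 + \frac{1}{19 + 108}\right)^{2} = \left(65 + \frac{1}{127}\right)^{2} = \left(\frac{8256}{127}\right)^{2} = \frac{68161536}{16129}$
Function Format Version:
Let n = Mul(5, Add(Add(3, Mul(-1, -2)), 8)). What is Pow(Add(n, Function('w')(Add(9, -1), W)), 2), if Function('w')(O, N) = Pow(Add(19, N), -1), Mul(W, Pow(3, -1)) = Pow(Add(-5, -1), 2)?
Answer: Rational(68161536, 16129) ≈ 4226.0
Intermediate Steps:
W = 108 (W = Mul(3, Pow(Add(-5, -1), 2)) = Mul(3, Pow(-6, 2)) = Mul(3, 36) = 108)
n = 65 (n = Mul(5, Add(Add(3, 2), 8)) = Mul(5, Add(5, 8)) = Mul(5, 13) = 65)
Pow(Add(n, Function('w')(Add(9, -1), W)), 2) = Pow(Add(65, Pow(Add(19, 108), -1)), 2) = Pow(Add(65, Pow(127, -1)), 2) = Pow(Add(65, Rational(1, 127)), 2) = Pow(Rational(8256, 127), 2) = Rational(68161536, 16129)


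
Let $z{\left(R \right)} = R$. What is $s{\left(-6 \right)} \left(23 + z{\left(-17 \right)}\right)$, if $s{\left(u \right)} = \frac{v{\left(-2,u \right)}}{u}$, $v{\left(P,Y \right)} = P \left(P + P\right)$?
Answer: $-8$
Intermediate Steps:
$v{\left(P,Y \right)} = 2 P^{2}$ ($v{\left(P,Y \right)} = P 2 P = 2 P^{2}$)
$s{\left(u \right)} = \frac{8}{u}$ ($s{\left(u \right)} = \frac{2 \left(-2\right)^{2}}{u} = \frac{2 \cdot 4}{u} = \frac{8}{u}$)
$s{\left(-6 \right)} \left(23 + z{\left(-17 \right)}\right) = \frac{8}{-6} \left(23 - 17\right) = 8 \left(- \frac{1}{6}\right) 6 = \left(- \frac{4}{3}\right) 6 = -8$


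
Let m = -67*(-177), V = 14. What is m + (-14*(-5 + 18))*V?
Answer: 9311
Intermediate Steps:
m = 11859
m + (-14*(-5 + 18))*V = 11859 - 14*(-5 + 18)*14 = 11859 - 14*13*14 = 11859 - 182*14 = 11859 - 2548 = 9311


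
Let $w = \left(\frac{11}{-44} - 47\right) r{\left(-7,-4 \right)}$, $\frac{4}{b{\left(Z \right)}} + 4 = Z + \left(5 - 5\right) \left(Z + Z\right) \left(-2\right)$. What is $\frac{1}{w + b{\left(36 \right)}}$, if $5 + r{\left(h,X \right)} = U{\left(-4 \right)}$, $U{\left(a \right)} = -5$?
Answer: $\frac{8}{3781} \approx 0.0021158$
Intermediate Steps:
$r{\left(h,X \right)} = -10$ ($r{\left(h,X \right)} = -5 - 5 = -10$)
$b{\left(Z \right)} = \frac{4}{-4 + Z}$ ($b{\left(Z \right)} = \frac{4}{-4 + \left(Z + \left(5 - 5\right) \left(Z + Z\right) \left(-2\right)\right)} = \frac{4}{-4 + \left(Z + 0 \cdot 2 Z \left(-2\right)\right)} = \frac{4}{-4 + \left(Z + 0 \left(-2\right)\right)} = \frac{4}{-4 + \left(Z + 0\right)} = \frac{4}{-4 + Z}$)
$w = \frac{945}{2}$ ($w = \left(\frac{11}{-44} - 47\right) \left(-10\right) = \left(11 \left(- \frac{1}{44}\right) - 47\right) \left(-10\right) = \left(- \frac{1}{4} - 47\right) \left(-10\right) = \left(- \frac{189}{4}\right) \left(-10\right) = \frac{945}{2} \approx 472.5$)
$\frac{1}{w + b{\left(36 \right)}} = \frac{1}{\frac{945}{2} + \frac{4}{-4 + 36}} = \frac{1}{\frac{945}{2} + \frac{4}{32}} = \frac{1}{\frac{945}{2} + 4 \cdot \frac{1}{32}} = \frac{1}{\frac{945}{2} + \frac{1}{8}} = \frac{1}{\frac{3781}{8}} = \frac{8}{3781}$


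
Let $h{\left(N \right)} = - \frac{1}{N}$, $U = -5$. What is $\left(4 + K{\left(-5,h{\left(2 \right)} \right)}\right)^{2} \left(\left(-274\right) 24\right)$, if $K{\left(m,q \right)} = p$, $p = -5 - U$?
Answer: $-105216$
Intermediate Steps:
$p = 0$ ($p = -5 - -5 = -5 + 5 = 0$)
$K{\left(m,q \right)} = 0$
$\left(4 + K{\left(-5,h{\left(2 \right)} \right)}\right)^{2} \left(\left(-274\right) 24\right) = \left(4 + 0\right)^{2} \left(\left(-274\right) 24\right) = 4^{2} \left(-6576\right) = 16 \left(-6576\right) = -105216$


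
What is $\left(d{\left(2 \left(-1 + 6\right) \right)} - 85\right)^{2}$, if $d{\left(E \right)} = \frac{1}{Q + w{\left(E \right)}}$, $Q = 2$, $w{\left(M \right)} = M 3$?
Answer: $\frac{7392961}{1024} \approx 7219.7$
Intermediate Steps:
$w{\left(M \right)} = 3 M$
$d{\left(E \right)} = \frac{1}{2 + 3 E}$
$\left(d{\left(2 \left(-1 + 6\right) \right)} - 85\right)^{2} = \left(\frac{1}{2 + 3 \cdot 2 \left(-1 + 6\right)} - 85\right)^{2} = \left(\frac{1}{2 + 3 \cdot 2 \cdot 5} - 85\right)^{2} = \left(\frac{1}{2 + 3 \cdot 10} - 85\right)^{2} = \left(\frac{1}{2 + 30} - 85\right)^{2} = \left(\frac{1}{32} - 85\right)^{2} = \left(- \frac{2719}{32}\right)^{2} = \frac{7392961}{1024}$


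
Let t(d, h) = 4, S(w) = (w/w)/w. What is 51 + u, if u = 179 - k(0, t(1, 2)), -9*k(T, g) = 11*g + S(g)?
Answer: 2819/12 ≈ 234.92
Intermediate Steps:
S(w) = 1/w
k(T, g) = -11*g/9 - 1/(9*g) (k(T, g) = -(11*g + 1/g)/9 = -(1/g + 11*g)/9 = -11*g/9 - 1/(9*g))
u = 2207/12 (u = 179 - (-1 - 11*4²)/(9*4) = 179 - (-1 - 11*16)/(9*4) = 179 - (-1 - 176)/(9*4) = 179 - (-177)/(9*4) = 179 - 1*(-59/12) = 179 + 59/12 = 2207/12 ≈ 183.92)
51 + u = 51 + 2207/12 = 2819/12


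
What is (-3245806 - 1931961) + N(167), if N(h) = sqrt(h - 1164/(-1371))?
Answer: -5177767 + 9*sqrt(432779)/457 ≈ -5.1778e+6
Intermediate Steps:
N(h) = sqrt(388/457 + h) (N(h) = sqrt(h - 1164*(-1/1371)) = sqrt(h + 388/457) = sqrt(388/457 + h))
(-3245806 - 1931961) + N(167) = (-3245806 - 1931961) + sqrt(177316 + 208849*167)/457 = -5177767 + sqrt(177316 + 34877783)/457 = -5177767 + sqrt(35055099)/457 = -5177767 + (9*sqrt(432779))/457 = -5177767 + 9*sqrt(432779)/457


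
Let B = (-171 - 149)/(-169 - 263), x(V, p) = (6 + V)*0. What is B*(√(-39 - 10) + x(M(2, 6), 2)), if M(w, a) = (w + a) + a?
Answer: 140*I/27 ≈ 5.1852*I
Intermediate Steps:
M(w, a) = w + 2*a (M(w, a) = (a + w) + a = w + 2*a)
x(V, p) = 0
B = 20/27 (B = -320/(-432) = -320*(-1/432) = 20/27 ≈ 0.74074)
B*(√(-39 - 10) + x(M(2, 6), 2)) = 20*(√(-39 - 10) + 0)/27 = 20*(√(-49) + 0)/27 = 20*(7*I + 0)/27 = 20*(7*I)/27 = 140*I/27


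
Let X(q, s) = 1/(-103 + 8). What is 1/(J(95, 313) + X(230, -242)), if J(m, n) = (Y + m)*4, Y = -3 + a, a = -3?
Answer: 95/33819 ≈ 0.0028091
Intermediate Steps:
Y = -6 (Y = -3 - 3 = -6)
J(m, n) = -24 + 4*m (J(m, n) = (-6 + m)*4 = -24 + 4*m)
X(q, s) = -1/95 (X(q, s) = 1/(-95) = -1/95)
1/(J(95, 313) + X(230, -242)) = 1/((-24 + 4*95) - 1/95) = 1/((-24 + 380) - 1/95) = 1/(356 - 1/95) = 1/(33819/95) = 95/33819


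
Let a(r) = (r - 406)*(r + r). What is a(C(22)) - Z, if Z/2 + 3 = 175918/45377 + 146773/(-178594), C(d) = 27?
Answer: -82929290946611/4052029969 ≈ -20466.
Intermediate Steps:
Z = 445601057/4052029969 (Z = -6 + 2*(175918/45377 + 146773/(-178594)) = -6 + 2*(175918*(1/45377) + 146773*(-1/178594)) = -6 + 2*(175918/45377 - 146773/178594) = -6 + 2*(24757780871/8104059938) = -6 + 24757780871/4052029969 = 445601057/4052029969 ≈ 0.10997)
a(r) = 2*r*(-406 + r) (a(r) = (-406 + r)*(2*r) = 2*r*(-406 + r))
a(C(22)) - Z = 2*27*(-406 + 27) - 1*445601057/4052029969 = 2*27*(-379) - 445601057/4052029969 = -20466 - 445601057/4052029969 = -82929290946611/4052029969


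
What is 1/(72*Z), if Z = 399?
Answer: 1/28728 ≈ 3.4809e-5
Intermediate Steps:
1/(72*Z) = 1/(72*399) = 1/28728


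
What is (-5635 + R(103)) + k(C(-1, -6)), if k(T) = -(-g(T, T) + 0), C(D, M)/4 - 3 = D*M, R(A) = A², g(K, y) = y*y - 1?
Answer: 6269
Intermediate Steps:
g(K, y) = -1 + y² (g(K, y) = y² - 1 = -1 + y²)
C(D, M) = 12 + 4*D*M (C(D, M) = 12 + 4*(D*M) = 12 + 4*D*M)
k(T) = -1 + T² (k(T) = -(-(-1 + T²) + 0) = -((1 - T²) + 0) = -(1 - T²) = -1 + T²)
(-5635 + R(103)) + k(C(-1, -6)) = (-5635 + 103²) + (-1 + (12 + 4*(-1)*(-6))²) = (-5635 + 10609) + (-1 + (12 + 24)²) = 4974 + (-1 + 36²) = 4974 + (-1 + 1296) = 4974 + 1295 = 6269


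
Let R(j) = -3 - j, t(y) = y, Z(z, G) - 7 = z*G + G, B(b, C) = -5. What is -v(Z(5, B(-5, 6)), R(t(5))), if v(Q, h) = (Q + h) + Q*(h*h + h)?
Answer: 1319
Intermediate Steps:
Z(z, G) = 7 + G + G*z (Z(z, G) = 7 + (z*G + G) = 7 + (G*z + G) = 7 + (G + G*z) = 7 + G + G*z)
v(Q, h) = Q + h + Q*(h + h**2) (v(Q, h) = (Q + h) + Q*(h**2 + h) = (Q + h) + Q*(h + h**2) = Q + h + Q*(h + h**2))
-v(Z(5, B(-5, 6)), R(t(5))) = -((7 - 5 - 5*5) + (-3 - 1*5) + (7 - 5 - 5*5)*(-3 - 1*5) + (7 - 5 - 5*5)*(-3 - 1*5)**2) = -((7 - 5 - 25) + (-3 - 5) + (7 - 5 - 25)*(-3 - 5) + (7 - 5 - 25)*(-3 - 5)**2) = -(-23 - 8 - 23*(-8) - 23*(-8)**2) = -(-23 - 8 + 184 - 23*64) = -(-23 - 8 + 184 - 1472) = -1*(-1319) = 1319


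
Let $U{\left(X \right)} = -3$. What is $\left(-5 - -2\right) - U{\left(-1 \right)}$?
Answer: $0$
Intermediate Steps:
$\left(-5 - -2\right) - U{\left(-1 \right)} = \left(-5 - -2\right) - -3 = \left(-5 + 2\right) + 3 = -3 + 3 = 0$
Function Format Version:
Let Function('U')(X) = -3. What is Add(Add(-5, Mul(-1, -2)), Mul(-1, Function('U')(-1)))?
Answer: 0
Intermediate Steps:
Add(Add(-5, Mul(-1, -2)), Mul(-1, Function('U')(-1))) = Add(Add(-5, Mul(-1, -2)), Mul(-1, -3)) = Add(Add(-5, 2), 3) = Add(-3, 3) = 0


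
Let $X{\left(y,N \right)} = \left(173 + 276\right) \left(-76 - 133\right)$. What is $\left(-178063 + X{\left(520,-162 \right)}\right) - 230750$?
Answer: $-502654$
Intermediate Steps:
$X{\left(y,N \right)} = -93841$ ($X{\left(y,N \right)} = 449 \left(-209\right) = -93841$)
$\left(-178063 + X{\left(520,-162 \right)}\right) - 230750 = \left(-178063 - 93841\right) - 230750 = -271904 - 230750 = -502654$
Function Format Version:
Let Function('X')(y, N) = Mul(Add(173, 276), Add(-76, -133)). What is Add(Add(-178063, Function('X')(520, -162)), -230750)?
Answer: -502654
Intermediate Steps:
Function('X')(y, N) = -93841 (Function('X')(y, N) = Mul(449, -209) = -93841)
Add(Add(-178063, Function('X')(520, -162)), -230750) = Add(Add(-178063, -93841), -230750) = Add(-271904, -230750) = -502654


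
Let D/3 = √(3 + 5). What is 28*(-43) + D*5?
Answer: -1204 + 30*√2 ≈ -1161.6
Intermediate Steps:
D = 6*√2 (D = 3*√(3 + 5) = 3*√8 = 3*(2*√2) = 6*√2 ≈ 8.4853)
28*(-43) + D*5 = 28*(-43) + (6*√2)*5 = -1204 + 30*√2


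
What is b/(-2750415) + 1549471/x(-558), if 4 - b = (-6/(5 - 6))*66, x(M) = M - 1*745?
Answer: -4261687769689/3583790745 ≈ -1189.2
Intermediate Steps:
x(M) = -745 + M (x(M) = M - 745 = -745 + M)
b = -392 (b = 4 - -6/(5 - 6)*66 = 4 - -6/(-1)*66 = 4 - (-1*(-6))*66 = 4 - 6*66 = 4 - 1*396 = 4 - 396 = -392)
b/(-2750415) + 1549471/x(-558) = -392/(-2750415) + 1549471/(-745 - 558) = -392*(-1/2750415) + 1549471/(-1303) = 392/2750415 + 1549471*(-1/1303) = 392/2750415 - 1549471/1303 = -4261687769689/3583790745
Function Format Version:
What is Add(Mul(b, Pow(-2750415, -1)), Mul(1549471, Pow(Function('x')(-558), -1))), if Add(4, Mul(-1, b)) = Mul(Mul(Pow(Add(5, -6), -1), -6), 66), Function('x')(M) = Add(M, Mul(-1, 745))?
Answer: Rational(-4261687769689, 3583790745) ≈ -1189.2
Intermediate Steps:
Function('x')(M) = Add(-745, M) (Function('x')(M) = Add(M, -745) = Add(-745, M))
b = -392 (b = Add(4, Mul(-1, Mul(Mul(Pow(Add(5, -6), -1), -6), 66))) = Add(4, Mul(-1, Mul(Mul(Pow(-1, -1), -6), 66))) = Add(4, Mul(-1, Mul(Mul(-1, -6), 66))) = Add(4, Mul(-1, Mul(6, 66))) = Add(4, Mul(-1, 396)) = Add(4, -396) = -392)
Add(Mul(b, Pow(-2750415, -1)), Mul(1549471, Pow(Function('x')(-558), -1))) = Add(Mul(-392, Pow(-2750415, -1)), Mul(1549471, Pow(Add(-745, -558), -1))) = Add(Mul(-392, Rational(-1, 2750415)), Mul(1549471, Pow(-1303, -1))) = Add(Rational(392, 2750415), Mul(1549471, Rational(-1, 1303))) = Add(Rational(392, 2750415), Rational(-1549471, 1303)) = Rational(-4261687769689, 3583790745)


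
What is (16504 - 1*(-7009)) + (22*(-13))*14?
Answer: 19509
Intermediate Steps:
(16504 - 1*(-7009)) + (22*(-13))*14 = (16504 + 7009) - 286*14 = 23513 - 4004 = 19509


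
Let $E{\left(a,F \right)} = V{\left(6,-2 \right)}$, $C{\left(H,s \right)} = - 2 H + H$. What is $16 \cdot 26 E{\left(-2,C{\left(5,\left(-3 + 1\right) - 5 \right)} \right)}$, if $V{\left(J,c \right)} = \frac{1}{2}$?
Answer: $208$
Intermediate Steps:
$V{\left(J,c \right)} = \frac{1}{2}$
$C{\left(H,s \right)} = - H$
$E{\left(a,F \right)} = \frac{1}{2}$
$16 \cdot 26 E{\left(-2,C{\left(5,\left(-3 + 1\right) - 5 \right)} \right)} = 16 \cdot 26 \cdot \frac{1}{2} = 416 \cdot \frac{1}{2} = 208$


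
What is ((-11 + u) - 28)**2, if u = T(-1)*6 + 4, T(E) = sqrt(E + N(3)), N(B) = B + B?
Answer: 1405 - 420*sqrt(5) ≈ 465.85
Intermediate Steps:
N(B) = 2*B
T(E) = sqrt(6 + E) (T(E) = sqrt(E + 2*3) = sqrt(E + 6) = sqrt(6 + E))
u = 4 + 6*sqrt(5) (u = sqrt(6 - 1)*6 + 4 = sqrt(5)*6 + 4 = 6*sqrt(5) + 4 = 4 + 6*sqrt(5) ≈ 17.416)
((-11 + u) - 28)**2 = ((-11 + (4 + 6*sqrt(5))) - 28)**2 = ((-7 + 6*sqrt(5)) - 28)**2 = (-35 + 6*sqrt(5))**2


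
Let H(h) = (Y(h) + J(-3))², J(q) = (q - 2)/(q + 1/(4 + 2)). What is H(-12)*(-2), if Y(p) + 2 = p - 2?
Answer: -117128/289 ≈ -405.29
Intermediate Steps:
Y(p) = -4 + p (Y(p) = -2 + (p - 2) = -2 + (-2 + p) = -4 + p)
J(q) = (-2 + q)/(⅙ + q) (J(q) = (-2 + q)/(q + 1/6) = (-2 + q)/(q + ⅙) = (-2 + q)/(⅙ + q))
H(h) = (-38/17 + h)² (H(h) = ((-4 + h) + 6*(-2 - 3)/(1 + 6*(-3)))² = ((-4 + h) + 6*(-5)/(1 - 18))² = ((-4 + h) + 6*(-5)/(-17))² = ((-4 + h) + 6*(-1/17)*(-5))² = ((-4 + h) + 30/17)² = (-38/17 + h)²)
H(-12)*(-2) = ((-38 + 17*(-12))²/289)*(-2) = ((-38 - 204)²/289)*(-2) = ((1/289)*(-242)²)*(-2) = ((1/289)*58564)*(-2) = (58564/289)*(-2) = -117128/289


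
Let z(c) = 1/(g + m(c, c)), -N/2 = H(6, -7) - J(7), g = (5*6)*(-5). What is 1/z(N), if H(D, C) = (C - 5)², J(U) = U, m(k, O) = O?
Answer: -424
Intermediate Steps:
H(D, C) = (-5 + C)²
g = -150 (g = 30*(-5) = -150)
N = -274 (N = -2*((-5 - 7)² - 1*7) = -2*((-12)² - 7) = -2*(144 - 7) = -2*137 = -274)
z(c) = 1/(-150 + c)
1/z(N) = 1/(1/(-150 - 274)) = 1/(1/(-424)) = 1/(-1/424) = -424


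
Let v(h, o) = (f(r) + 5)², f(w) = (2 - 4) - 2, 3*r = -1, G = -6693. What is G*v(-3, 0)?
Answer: -6693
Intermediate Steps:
r = -⅓ (r = (⅓)*(-1) = -⅓ ≈ -0.33333)
f(w) = -4 (f(w) = -2 - 2 = -4)
v(h, o) = 1 (v(h, o) = (-4 + 5)² = 1² = 1)
G*v(-3, 0) = -6693*1 = -6693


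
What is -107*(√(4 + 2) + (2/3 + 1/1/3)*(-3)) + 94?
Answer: 1271 - 107*√6 ≈ 1008.9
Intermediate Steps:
-107*(√(4 + 2) + (2/3 + 1/1/3)*(-3)) + 94 = -107*(√6 + (2*(⅓) + 1/(⅓))*(-3)) + 94 = -107*(√6 + (⅔ + 1*3)*(-3)) + 94 = -107*(√6 + (⅔ + 3)*(-3)) + 94 = -107*(√6 + (11/3)*(-3)) + 94 = -107*(√6 - 11) + 94 = -107*(-11 + √6) + 94 = (1177 - 107*√6) + 94 = 1271 - 107*√6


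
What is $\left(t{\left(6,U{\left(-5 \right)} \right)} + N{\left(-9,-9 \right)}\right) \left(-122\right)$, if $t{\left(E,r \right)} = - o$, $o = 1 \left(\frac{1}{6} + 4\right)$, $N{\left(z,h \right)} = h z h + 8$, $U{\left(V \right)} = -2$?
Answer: $\frac{265411}{3} \approx 88470.0$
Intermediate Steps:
$N{\left(z,h \right)} = 8 + z h^{2}$ ($N{\left(z,h \right)} = z h^{2} + 8 = 8 + z h^{2}$)
$o = \frac{25}{6}$ ($o = 1 \left(\frac{1}{6} + 4\right) = 1 \cdot \frac{25}{6} = \frac{25}{6} \approx 4.1667$)
$t{\left(E,r \right)} = - \frac{25}{6}$ ($t{\left(E,r \right)} = \left(-1\right) \frac{25}{6} = - \frac{25}{6}$)
$\left(t{\left(6,U{\left(-5 \right)} \right)} + N{\left(-9,-9 \right)}\right) \left(-122\right) = \left(- \frac{25}{6} + \left(8 - 9 \left(-9\right)^{2}\right)\right) \left(-122\right) = \left(- \frac{25}{6} + \left(8 - 729\right)\right) \left(-122\right) = \left(- \frac{25}{6} - 721\right) \left(-122\right) = \left(- \frac{4351}{6}\right) \left(-122\right) = \frac{265411}{3}$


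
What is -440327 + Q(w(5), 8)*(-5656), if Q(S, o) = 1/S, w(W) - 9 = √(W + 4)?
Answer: -1322395/3 ≈ -4.4080e+5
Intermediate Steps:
w(W) = 9 + √(4 + W) (w(W) = 9 + √(W + 4) = 9 + √(4 + W))
-440327 + Q(w(5), 8)*(-5656) = -440327 - 5656/(9 + √(4 + 5)) = -440327 - 5656/(9 + √9) = -440327 - 5656/(9 + 3) = -440327 - 5656/12 = -440327 + (1/12)*(-5656) = -440327 - 1414/3 = -1322395/3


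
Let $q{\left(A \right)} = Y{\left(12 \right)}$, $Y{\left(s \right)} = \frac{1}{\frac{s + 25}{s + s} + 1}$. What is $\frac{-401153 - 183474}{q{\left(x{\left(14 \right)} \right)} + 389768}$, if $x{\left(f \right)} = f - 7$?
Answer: $- \frac{35662247}{23775872} \approx -1.4999$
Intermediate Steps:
$Y{\left(s \right)} = \frac{1}{1 + \frac{25 + s}{2 s}}$ ($Y{\left(s \right)} = \frac{1}{\frac{25 + s}{2 s} + 1} = \frac{1}{1 + \frac{25 + s}{2 s}}$)
$x{\left(f \right)} = -7 + f$
$q{\left(A \right)} = \frac{24}{61}$ ($q{\left(A \right)} = 2 \cdot 12 \frac{1}{25 + 3 \cdot 12} = 2 \cdot 12 \frac{1}{25 + 36} = 2 \cdot 12 \cdot \frac{1}{61} = \frac{24}{61}$)
$\frac{-401153 - 183474}{q{\left(x{\left(14 \right)} \right)} + 389768} = \frac{-401153 - 183474}{\frac{24}{61} + 389768} = - \frac{584627}{\frac{23775872}{61}} = \left(-584627\right) \frac{61}{23775872} = - \frac{35662247}{23775872}$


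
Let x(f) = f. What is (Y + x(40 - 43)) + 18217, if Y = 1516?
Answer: 19730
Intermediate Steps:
(Y + x(40 - 43)) + 18217 = (1516 + (40 - 43)) + 18217 = (1516 - 3) + 18217 = 1513 + 18217 = 19730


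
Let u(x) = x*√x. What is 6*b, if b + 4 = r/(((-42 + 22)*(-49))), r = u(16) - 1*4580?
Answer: -12654/245 ≈ -51.649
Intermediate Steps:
u(x) = x^(3/2)
r = -4516 (r = 16^(3/2) - 1*4580 = 64 - 4580 = -4516)
b = -2109/245 (b = -4 - 4516*(-1/(49*(-42 + 22))) = -4 - 4516/((-20*(-49))) = -4 - 4516/980 = -4 - 4516*1/980 = -4 - 1129/245 = -2109/245 ≈ -8.6082)
6*b = 6*(-2109/245) = -12654/245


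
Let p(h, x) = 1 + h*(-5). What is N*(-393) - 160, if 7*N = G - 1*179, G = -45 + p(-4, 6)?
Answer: 11237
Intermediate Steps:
p(h, x) = 1 - 5*h
G = -24 (G = -45 + (1 - 5*(-4)) = -45 + (1 + 20) = -45 + 21 = -24)
N = -29 (N = (-24 - 1*179)/7 = (-24 - 179)/7 = (⅐)*(-203) = -29)
N*(-393) - 160 = -29*(-393) - 160 = 11397 - 160 = 11237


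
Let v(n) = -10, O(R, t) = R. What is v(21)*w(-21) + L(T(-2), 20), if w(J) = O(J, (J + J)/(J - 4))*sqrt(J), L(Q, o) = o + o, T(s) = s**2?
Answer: 40 + 210*I*sqrt(21) ≈ 40.0 + 962.34*I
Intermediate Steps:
L(Q, o) = 2*o
w(J) = J**(3/2) (w(J) = J*sqrt(J) = J**(3/2))
v(21)*w(-21) + L(T(-2), 20) = -(-210)*I*sqrt(21) + 2*20 = -(-210)*I*sqrt(21) + 40 = 210*I*sqrt(21) + 40 = 40 + 210*I*sqrt(21)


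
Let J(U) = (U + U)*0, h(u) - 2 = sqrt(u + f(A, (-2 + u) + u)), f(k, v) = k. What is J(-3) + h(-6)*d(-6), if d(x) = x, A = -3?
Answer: -12 - 18*I ≈ -12.0 - 18.0*I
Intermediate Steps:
h(u) = 2 + sqrt(-3 + u) (h(u) = 2 + sqrt(u - 3) = 2 + sqrt(-3 + u))
J(U) = 0 (J(U) = (2*U)*0 = 0)
J(-3) + h(-6)*d(-6) = 0 + (2 + sqrt(-3 - 6))*(-6) = 0 + (2 + sqrt(-9))*(-6) = 0 + (2 + 3*I)*(-6) = 0 + (-12 - 18*I) = -12 - 18*I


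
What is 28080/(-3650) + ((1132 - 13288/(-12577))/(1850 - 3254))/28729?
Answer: -356125749235609/46291105356795 ≈ -7.6932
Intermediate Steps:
28080/(-3650) + ((1132 - 13288/(-12577))/(1850 - 3254))/28729 = 28080*(-1/3650) + ((1132 - 13288*(-1/12577))/(-1404))*(1/28729) = -2808/365 + ((1132 + 13288/12577)*(-1/1404))*(1/28729) = -2808/365 + ((14250452/12577)*(-1/1404))*(1/28729) = -2808/365 - 3562613/4414527*1/28729 = -2808/365 - 3562613/126824946183 = -356125749235609/46291105356795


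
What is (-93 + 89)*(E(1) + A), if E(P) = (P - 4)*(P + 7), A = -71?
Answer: 380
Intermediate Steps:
E(P) = (-4 + P)*(7 + P)
(-93 + 89)*(E(1) + A) = (-93 + 89)*((-28 + 1² + 3*1) - 71) = -4*((-28 + 1 + 3) - 71) = -4*(-24 - 71) = -4*(-95) = 380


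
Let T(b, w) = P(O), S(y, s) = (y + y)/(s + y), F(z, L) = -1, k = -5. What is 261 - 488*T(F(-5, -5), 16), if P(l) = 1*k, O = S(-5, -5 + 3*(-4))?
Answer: 2701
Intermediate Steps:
S(y, s) = 2*y/(s + y) (S(y, s) = (2*y)/(s + y) = 2*y/(s + y))
O = 5/11 (O = 2*(-5)/((-5 + 3*(-4)) - 5) = 2*(-5)/((-5 - 12) - 5) = 2*(-5)/(-17 - 5) = 2*(-5)/(-22) = 2*(-5)*(-1/22) = 5/11 ≈ 0.45455)
P(l) = -5 (P(l) = 1*(-5) = -5)
T(b, w) = -5
261 - 488*T(F(-5, -5), 16) = 261 - 488*(-5) = 261 + 2440 = 2701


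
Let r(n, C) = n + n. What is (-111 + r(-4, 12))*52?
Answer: -6188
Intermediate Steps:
r(n, C) = 2*n
(-111 + r(-4, 12))*52 = (-111 + 2*(-4))*52 = (-111 - 8)*52 = -119*52 = -6188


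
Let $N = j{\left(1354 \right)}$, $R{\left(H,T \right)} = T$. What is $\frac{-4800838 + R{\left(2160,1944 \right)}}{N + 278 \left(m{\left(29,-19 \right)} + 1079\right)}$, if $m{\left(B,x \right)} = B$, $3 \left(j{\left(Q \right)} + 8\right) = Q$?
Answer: $- \frac{7198341}{462701} \approx -15.557$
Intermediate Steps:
$j{\left(Q \right)} = -8 + \frac{Q}{3}$
$N = \frac{1330}{3}$ ($N = -8 + \frac{1}{3} \cdot 1354 = -8 + \frac{1354}{3} = \frac{1330}{3} \approx 443.33$)
$\frac{-4800838 + R{\left(2160,1944 \right)}}{N + 278 \left(m{\left(29,-19 \right)} + 1079\right)} = \frac{-4800838 + 1944}{\frac{1330}{3} + 278 \left(29 + 1079\right)} = - \frac{4798894}{\frac{1330}{3} + 278 \cdot 1108} = - \frac{4798894}{\frac{1330}{3} + 308024} = - \frac{4798894}{\frac{925402}{3}} = \left(-4798894\right) \frac{3}{925402} = - \frac{7198341}{462701}$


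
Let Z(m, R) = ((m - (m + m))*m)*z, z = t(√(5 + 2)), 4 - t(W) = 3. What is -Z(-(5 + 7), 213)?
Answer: 144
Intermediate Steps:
t(W) = 1 (t(W) = 4 - 1*3 = 4 - 3 = 1)
z = 1
Z(m, R) = -m² (Z(m, R) = ((m - (m + m))*m)*1 = ((m - 2*m)*m)*1 = ((-m)*m)*1 = -m²*1 = -m²)
-Z(-(5 + 7), 213) = -(-1)*(-(5 + 7))² = -(-1)*(-1*12)² = -(-1)*(-12)² = -(-1)*144 = -1*(-144) = 144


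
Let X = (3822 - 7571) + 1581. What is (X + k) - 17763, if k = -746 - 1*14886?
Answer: -35563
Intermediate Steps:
X = -2168 (X = -3749 + 1581 = -2168)
k = -15632 (k = -746 - 14886 = -15632)
(X + k) - 17763 = (-2168 - 15632) - 17763 = -17800 - 17763 = -35563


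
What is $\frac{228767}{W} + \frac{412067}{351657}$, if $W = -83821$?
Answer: $- \frac{45907648912}{29476241397} \approx -1.5574$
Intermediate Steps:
$\frac{228767}{W} + \frac{412067}{351657} = \frac{228767}{-83821} + \frac{412067}{351657} = 228767 \left(- \frac{1}{83821}\right) + 412067 \cdot \frac{1}{351657} = - \frac{228767}{83821} + \frac{412067}{351657} = - \frac{45907648912}{29476241397}$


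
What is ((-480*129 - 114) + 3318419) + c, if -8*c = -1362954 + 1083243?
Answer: 26330791/8 ≈ 3.2913e+6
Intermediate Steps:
c = 279711/8 (c = -(-1362954 + 1083243)/8 = -1/8*(-279711) = 279711/8 ≈ 34964.)
((-480*129 - 114) + 3318419) + c = ((-480*129 - 114) + 3318419) + 279711/8 = ((-61920 - 114) + 3318419) + 279711/8 = (-62034 + 3318419) + 279711/8 = 3256385 + 279711/8 = 26330791/8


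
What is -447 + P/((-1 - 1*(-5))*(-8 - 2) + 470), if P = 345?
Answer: -38373/86 ≈ -446.20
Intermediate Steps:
-447 + P/((-1 - 1*(-5))*(-8 - 2) + 470) = -447 + 345/((-1 - 1*(-5))*(-8 - 2) + 470) = -447 + 345/((-1 + 5)*(-10) + 470) = -447 + 345/(4*(-10) + 470) = -447 + 345/(-40 + 470) = -447 + 345/430 = -447 + (1/430)*345 = -447 + 69/86 = -38373/86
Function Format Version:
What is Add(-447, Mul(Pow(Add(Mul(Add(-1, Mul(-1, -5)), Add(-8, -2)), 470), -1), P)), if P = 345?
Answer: Rational(-38373, 86) ≈ -446.20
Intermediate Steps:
Add(-447, Mul(Pow(Add(Mul(Add(-1, Mul(-1, -5)), Add(-8, -2)), 470), -1), P)) = Add(-447, Mul(Pow(Add(Mul(Add(-1, Mul(-1, -5)), Add(-8, -2)), 470), -1), 345)) = Add(-447, Mul(Pow(Add(Mul(Add(-1, 5), -10), 470), -1), 345)) = Add(-447, Mul(Pow(Add(Mul(4, -10), 470), -1), 345)) = Add(-447, Mul(Pow(Add(-40, 470), -1), 345)) = Add(-447, Mul(Pow(430, -1), 345)) = Add(-447, Mul(Rational(1, 430), 345)) = Add(-447, Rational(69, 86)) = Rational(-38373, 86)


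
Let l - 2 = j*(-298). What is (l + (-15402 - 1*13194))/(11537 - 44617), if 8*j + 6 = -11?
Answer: 111843/132320 ≈ 0.84525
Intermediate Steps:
j = -17/8 (j = -3/4 + (1/8)*(-11) = -3/4 - 11/8 = -17/8 ≈ -2.1250)
l = 2541/4 (l = 2 - 17/8*(-298) = 2 + 2533/4 = 2541/4 ≈ 635.25)
(l + (-15402 - 1*13194))/(11537 - 44617) = (2541/4 + (-15402 - 1*13194))/(11537 - 44617) = (2541/4 + (-15402 - 13194))/(-33080) = (2541/4 - 28596)*(-1/33080) = -111843/4*(-1/33080) = 111843/132320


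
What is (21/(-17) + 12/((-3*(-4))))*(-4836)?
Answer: 19344/17 ≈ 1137.9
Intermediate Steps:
(21/(-17) + 12/((-3*(-4))))*(-4836) = (21*(-1/17) + 12/12)*(-4836) = (-21/17 + 12*(1/12))*(-4836) = (-21/17 + 1)*(-4836) = -4/17*(-4836) = 19344/17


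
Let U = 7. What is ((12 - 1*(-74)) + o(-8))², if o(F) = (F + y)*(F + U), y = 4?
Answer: 8100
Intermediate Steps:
o(F) = (4 + F)*(7 + F) (o(F) = (F + 4)*(F + 7) = (4 + F)*(7 + F))
((12 - 1*(-74)) + o(-8))² = ((12 - 1*(-74)) + (28 + (-8)² + 11*(-8)))² = ((12 + 74) + (28 + 64 - 88))² = (86 + 4)² = 90² = 8100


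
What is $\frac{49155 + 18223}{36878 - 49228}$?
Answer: $- \frac{33689}{6175} \approx -5.4557$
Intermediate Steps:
$\frac{49155 + 18223}{36878 - 49228} = \frac{67378}{-12350} = 67378 \left(- \frac{1}{12350}\right) = - \frac{33689}{6175}$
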